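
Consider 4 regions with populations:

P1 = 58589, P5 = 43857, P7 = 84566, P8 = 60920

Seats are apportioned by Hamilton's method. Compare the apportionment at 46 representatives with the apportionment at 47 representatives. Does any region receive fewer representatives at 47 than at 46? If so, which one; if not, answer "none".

none

At 46 seats: P1 11, P5 8, P7 16, P8 11.
At 47 seats: P1 11, P5 8, P7 16, P8 12.
No region's allocation decreased.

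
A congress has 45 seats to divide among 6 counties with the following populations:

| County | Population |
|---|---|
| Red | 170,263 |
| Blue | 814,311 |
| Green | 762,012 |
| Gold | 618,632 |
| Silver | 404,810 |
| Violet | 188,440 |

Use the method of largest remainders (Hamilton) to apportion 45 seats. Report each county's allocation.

Red=3, Blue=12, Green=12, Gold=9, Silver=6, Violet=3

Standard divisor: 2958468 ÷ 45 ≈ 65743.733.
Standard quotas: Red 2.5898, Blue 12.3861, Green 11.5906, Gold 9.4097, Silver 6.1574, Violet 2.8663.
Lower quotas: Red 2, Blue 12, Green 11, Gold 9, Silver 6, Violet 2 (sum 42, leaving 3 seats).
Remainders in descending order: Violet 0.8663, Green 0.5906, Red 0.5898, Gold 0.4097, Blue 0.3861, Silver 0.1574.
Largest remainders: Violet, Green, Red receive the extra seats.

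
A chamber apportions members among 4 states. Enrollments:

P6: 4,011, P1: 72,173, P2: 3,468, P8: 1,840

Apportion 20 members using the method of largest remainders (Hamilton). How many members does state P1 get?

18

Total 81492; standard divisor 81492/20 ≈ 4074.6.
Standard quotas: P6 0.9844, P1 17.7129, P2 0.8511, P8 0.4516.
Lower quotas: P6 0, P1 17, P2 0, P8 0 (sum 17, leaving 3 seats).
Remainders in descending order: P6 0.9844, P2 0.8511, P1 0.7129, P8 0.4516.
Largest remainders: P6, P2, P1 receive the extra seats.
P1 receives 18.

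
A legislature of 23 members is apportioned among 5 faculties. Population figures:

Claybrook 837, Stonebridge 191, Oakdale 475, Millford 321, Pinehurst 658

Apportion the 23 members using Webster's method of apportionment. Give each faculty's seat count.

Claybrook 8, Stonebridge 2, Oakdale 4, Millford 3, Pinehurst 6

Standard divisor 2482/23 ≈ 107.913; standard quotas: Claybrook 7.756, Stonebridge 1.770, Oakdale 4.402, Millford 2.975, Pinehurst 6.098.
Rounding to the nearest integer gives Claybrook 8, Stonebridge 2, Oakdale 4, Millford 3, Pinehurst 6 — total 23, matching the house size, so no adjustment is needed.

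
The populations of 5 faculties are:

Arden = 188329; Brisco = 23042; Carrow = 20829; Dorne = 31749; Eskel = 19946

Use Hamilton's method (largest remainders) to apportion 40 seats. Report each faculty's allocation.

Arden: 27, Brisco: 3, Carrow: 3, Dorne: 4, Eskel: 3

Standard divisor: 283895 ÷ 40 ≈ 7097.375.
Standard quotas: Arden 26.5350, Brisco 3.2466, Carrow 2.9347, Dorne 4.4733, Eskel 2.8103.
Lower quotas: Arden 26, Brisco 3, Carrow 2, Dorne 4, Eskel 2 (sum 37, leaving 3 seats).
Remainders in descending order: Carrow 0.9347, Eskel 0.8103, Arden 0.5350, Dorne 0.4733, Brisco 0.2466.
Largest remainders: Carrow, Eskel, Arden receive the extra seats.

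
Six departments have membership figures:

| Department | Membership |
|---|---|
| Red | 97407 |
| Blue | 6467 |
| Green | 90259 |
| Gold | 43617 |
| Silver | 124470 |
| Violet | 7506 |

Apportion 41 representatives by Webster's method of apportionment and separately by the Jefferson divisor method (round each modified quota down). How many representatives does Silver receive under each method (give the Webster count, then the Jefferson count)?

13 and 15

Webster: Red 11, Blue 1, Green 10, Gold 5, Silver 13, Violet 1.
Jefferson: Red 11, Blue 0, Green 10, Gold 5, Silver 15, Violet 0.
Silver gets 13 under Webster and 15 under Jefferson.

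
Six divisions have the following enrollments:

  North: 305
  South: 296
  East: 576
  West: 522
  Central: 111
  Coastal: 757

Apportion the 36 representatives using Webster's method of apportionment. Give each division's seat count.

North 4, South 4, East 8, West 7, Central 2, Coastal 11

Standard divisor 2567/36 ≈ 71.306; standard quotas: North 4.277, South 4.151, East 8.078, West 7.321, Central 1.557, Coastal 10.616.
Rounding to the nearest integer gives North 4, South 4, East 8, West 7, Central 2, Coastal 11 — total 36, matching the house size, so no adjustment is needed.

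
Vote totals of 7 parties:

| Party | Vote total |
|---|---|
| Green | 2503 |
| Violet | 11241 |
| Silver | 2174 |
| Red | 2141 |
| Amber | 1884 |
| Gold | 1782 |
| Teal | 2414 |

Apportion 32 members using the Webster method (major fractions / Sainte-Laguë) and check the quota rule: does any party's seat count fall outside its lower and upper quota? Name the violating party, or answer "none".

none

Standard quotas: Green 3.318, Violet 14.902, Silver 2.882, Red 2.838, Amber 2.498, Gold 2.362, Teal 3.200.
Webster allocation: Green 3, Violet 15, Silver 3, Red 3, Amber 3, Gold 2, Teal 3.
Every allocation lies between the lower and upper quota.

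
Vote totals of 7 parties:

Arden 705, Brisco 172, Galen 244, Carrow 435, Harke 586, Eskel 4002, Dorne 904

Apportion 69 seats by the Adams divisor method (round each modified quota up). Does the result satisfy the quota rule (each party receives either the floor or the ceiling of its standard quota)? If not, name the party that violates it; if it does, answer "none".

Standard quotas: Arden 6.902, Brisco 1.684, Galen 2.389, Carrow 4.259, Harke 5.737, Eskel 39.180, Dorne 8.850.
Adams allocation: Arden 7, Brisco 2, Galen 3, Carrow 5, Harke 6, Eskel 37, Dorne 9.
Eskel has quota 39.180 (lower 39, upper 40) but receives 37 — outside the quota interval.

Eskel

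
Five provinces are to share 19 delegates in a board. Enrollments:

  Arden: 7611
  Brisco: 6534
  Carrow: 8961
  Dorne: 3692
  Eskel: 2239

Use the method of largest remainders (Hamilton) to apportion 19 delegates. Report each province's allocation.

The standard divisor is 29037/19 ≈ 1528.263.
Standard quotas: Arden 4.9802, Brisco 4.2754, Carrow 5.8635, Dorne 2.4158, Eskel 1.4651.
Lower quotas: Arden 4, Brisco 4, Carrow 5, Dorne 2, Eskel 1 (sum 16, leaving 3 seats).
Remainders in descending order: Arden 0.9802, Carrow 0.8635, Eskel 0.4651, Dorne 0.4158, Brisco 0.2754.
Largest remainders: Arden, Carrow, Eskel receive the extra seats.

Arden=5; Brisco=4; Carrow=6; Dorne=2; Eskel=2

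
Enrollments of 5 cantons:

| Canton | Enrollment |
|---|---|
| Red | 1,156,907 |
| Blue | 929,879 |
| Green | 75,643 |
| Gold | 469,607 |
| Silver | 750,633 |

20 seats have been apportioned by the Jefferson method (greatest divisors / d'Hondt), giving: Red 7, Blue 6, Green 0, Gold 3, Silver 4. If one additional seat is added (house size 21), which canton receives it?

Silver

Priority for the next seat is population ÷ (current seats + 1).
Priorities: Red 144613.375, Blue 132839.857, Green 75643.000, Gold 117401.750, Silver 150126.600.
Highest priority: Silver.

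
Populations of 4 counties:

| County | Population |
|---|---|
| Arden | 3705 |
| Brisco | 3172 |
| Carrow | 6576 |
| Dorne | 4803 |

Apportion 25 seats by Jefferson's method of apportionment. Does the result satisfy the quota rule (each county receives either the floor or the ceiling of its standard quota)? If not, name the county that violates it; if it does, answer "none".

Standard quotas: Arden 5.074, Brisco 4.344, Carrow 9.005, Dorne 6.577.
Jefferson allocation: Arden 5, Brisco 4, Carrow 9, Dorne 7.
Every allocation lies between the lower and upper quota.

none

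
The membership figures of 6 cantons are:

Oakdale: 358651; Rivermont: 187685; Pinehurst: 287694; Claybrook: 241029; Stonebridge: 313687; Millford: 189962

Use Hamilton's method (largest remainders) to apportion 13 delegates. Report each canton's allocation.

Oakdale: 3, Rivermont: 1, Pinehurst: 2, Claybrook: 2, Stonebridge: 3, Millford: 2

Standard divisor: 1578708 ÷ 13 ≈ 121439.077.
Standard quotas: Oakdale 2.9533, Rivermont 1.5455, Pinehurst 2.3690, Claybrook 1.9848, Stonebridge 2.5831, Millford 1.5643.
Lower quotas: Oakdale 2, Rivermont 1, Pinehurst 2, Claybrook 1, Stonebridge 2, Millford 1 (sum 9, leaving 4 seats).
Remainders in descending order: Claybrook 0.9848, Oakdale 0.9533, Stonebridge 0.5831, Millford 0.5643, Rivermont 0.5455, Pinehurst 0.3690.
The surplus seats go to Claybrook, Oakdale, Stonebridge, Millford.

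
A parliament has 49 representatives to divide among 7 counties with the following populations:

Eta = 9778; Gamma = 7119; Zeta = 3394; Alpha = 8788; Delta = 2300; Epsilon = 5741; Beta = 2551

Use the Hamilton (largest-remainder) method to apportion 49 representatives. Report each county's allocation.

Eta: 12, Gamma: 9, Zeta: 4, Alpha: 11, Delta: 3, Epsilon: 7, Beta: 3

Standard divisor: 39671 ÷ 49 ≈ 809.612.
Standard quotas: Eta 12.0774, Gamma 8.7931, Zeta 4.1921, Alpha 10.8546, Delta 2.8409, Epsilon 7.0910, Beta 3.1509.
Lower quotas: Eta 12, Gamma 8, Zeta 4, Alpha 10, Delta 2, Epsilon 7, Beta 3 (sum 46, leaving 3 seats).
Remainders in descending order: Alpha 0.8546, Delta 0.8409, Gamma 0.7931, Zeta 0.1921, Beta 0.1509, Epsilon 0.0910, Eta 0.0774.
Largest remainders: Alpha, Delta, Gamma receive the extra seats.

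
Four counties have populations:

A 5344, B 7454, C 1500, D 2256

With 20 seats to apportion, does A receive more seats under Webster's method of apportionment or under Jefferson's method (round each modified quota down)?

Jefferson

Webster: A 6, B 9, C 2, D 3.
Jefferson: A 7, B 9, C 1, D 3.
A gets 6 under Webster and 7 under Jefferson.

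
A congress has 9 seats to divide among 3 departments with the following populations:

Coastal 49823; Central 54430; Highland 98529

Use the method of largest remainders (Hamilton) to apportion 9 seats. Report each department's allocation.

Standard divisor: 202782 ÷ 9 ≈ 22531.333.
Standard quotas: Coastal 2.2113, Central 2.4157, Highland 4.3730.
Lower quotas: Coastal 2, Central 2, Highland 4 (sum 8, leaving 1 seat).
Remainders in descending order: Central 0.4157, Highland 0.3730, Coastal 0.2113.
Largest remainder: Central receives the extra seat.

Coastal 2, Central 3, Highland 4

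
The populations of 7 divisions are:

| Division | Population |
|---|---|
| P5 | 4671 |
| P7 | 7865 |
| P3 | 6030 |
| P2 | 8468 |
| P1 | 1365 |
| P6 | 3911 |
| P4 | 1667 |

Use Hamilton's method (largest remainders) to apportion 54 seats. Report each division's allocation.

P5 7, P7 13, P3 10, P2 13, P1 2, P6 6, P4 3

Standard divisor: 33977 ÷ 54 ≈ 629.204.
Standard quotas: P5 7.4237, P7 12.4999, P3 9.5835, P2 13.4583, P1 2.1694, P6 6.2158, P4 2.6494.
Lower quotas: P5 7, P7 12, P3 9, P2 13, P1 2, P6 6, P4 2 (sum 51, leaving 3 seats).
Remainders in descending order: P4 0.6494, P3 0.5835, P7 0.4999, P2 0.4583, P5 0.4237, P6 0.2158, P1 0.1694.
The surplus seats go to P4, P3, P7.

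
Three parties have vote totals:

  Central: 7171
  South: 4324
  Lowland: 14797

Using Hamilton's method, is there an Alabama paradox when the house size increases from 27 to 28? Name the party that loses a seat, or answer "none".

At 27 seats: Central 7, South 5, Lowland 15.
At 28 seats: Central 8, South 4, Lowland 16.
South drops from 5 to 4.

South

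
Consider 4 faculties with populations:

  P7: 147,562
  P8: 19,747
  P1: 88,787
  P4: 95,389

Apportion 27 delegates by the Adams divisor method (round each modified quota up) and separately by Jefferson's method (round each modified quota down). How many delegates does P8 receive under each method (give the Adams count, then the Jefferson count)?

Adams: P7 11, P8 2, P1 7, P4 7.
Jefferson: P7 12, P8 1, P1 7, P4 7.
P8 gets 2 under Adams and 1 under Jefferson.

2 and 1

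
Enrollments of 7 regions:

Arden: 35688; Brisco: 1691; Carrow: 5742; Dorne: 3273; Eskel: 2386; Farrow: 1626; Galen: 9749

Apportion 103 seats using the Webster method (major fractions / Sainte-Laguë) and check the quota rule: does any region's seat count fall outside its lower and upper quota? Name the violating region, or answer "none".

Arden

Standard quotas: Arden 61.107, Brisco 2.895, Carrow 9.832, Dorne 5.604, Eskel 4.085, Farrow 2.784, Galen 16.693.
Webster allocation: Arden 60, Brisco 3, Carrow 10, Dorne 6, Eskel 4, Farrow 3, Galen 17.
Arden has quota 61.107 (lower 61, upper 62) but receives 60 — outside the quota interval.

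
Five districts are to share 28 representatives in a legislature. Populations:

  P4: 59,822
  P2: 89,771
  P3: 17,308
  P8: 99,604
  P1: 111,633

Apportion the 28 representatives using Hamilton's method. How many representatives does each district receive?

Standard divisor: 378138 ÷ 28 ≈ 13504.929.
Standard quotas: P4 4.4296, P2 6.6473, P3 1.2816, P8 7.3754, P1 8.2661.
Lower quotas: P4 4, P2 6, P3 1, P8 7, P1 8 (sum 26, leaving 2 seats).
Remainders in descending order: P2 0.6473, P4 0.4296, P8 0.3754, P3 0.2816, P1 0.2661.
Largest remainders: P2, P4 receive the extra seats.

P4 5, P2 7, P3 1, P8 7, P1 8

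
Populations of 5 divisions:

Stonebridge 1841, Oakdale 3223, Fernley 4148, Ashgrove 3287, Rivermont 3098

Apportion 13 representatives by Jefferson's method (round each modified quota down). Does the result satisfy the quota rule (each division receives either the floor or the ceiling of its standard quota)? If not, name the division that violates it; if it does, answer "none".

none

Standard quotas: Stonebridge 1.534, Oakdale 2.686, Fernley 3.457, Ashgrove 2.740, Rivermont 2.582.
Jefferson allocation: Stonebridge 1, Oakdale 3, Fernley 4, Ashgrove 3, Rivermont 2.
Every allocation lies between the lower and upper quota.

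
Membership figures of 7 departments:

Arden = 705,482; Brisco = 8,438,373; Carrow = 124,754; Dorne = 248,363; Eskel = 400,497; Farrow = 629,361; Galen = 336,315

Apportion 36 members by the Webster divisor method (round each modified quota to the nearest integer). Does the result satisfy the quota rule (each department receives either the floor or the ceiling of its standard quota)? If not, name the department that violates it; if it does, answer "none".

Brisco

Standard quotas: Arden 2.334, Brisco 27.913, Carrow 0.413, Dorne 0.822, Eskel 1.325, Farrow 2.082, Galen 1.112.
Webster allocation: Arden 2, Brisco 29, Carrow 0, Dorne 1, Eskel 1, Farrow 2, Galen 1.
Brisco has quota 27.913 (lower 27, upper 28) but receives 29 — outside the quota interval.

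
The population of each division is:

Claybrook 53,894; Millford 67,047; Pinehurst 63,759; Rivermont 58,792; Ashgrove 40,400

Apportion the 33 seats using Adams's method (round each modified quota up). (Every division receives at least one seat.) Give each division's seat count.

Claybrook: 6, Millford: 8, Pinehurst: 7, Rivermont: 7, Ashgrove: 5

Standard divisor 283892/33 ≈ 8602.788; standard quotas: Claybrook 6.265, Millford 7.794, Pinehurst 7.411, Rivermont 6.834, Ashgrove 4.696.
Rounding up gives 7, 8, 8, 7, 5 = 35 seats, so the divisor must be adjusted.
With modified divisor 9300: modified quotas Claybrook 5.795, Millford 7.209, Pinehurst 6.856, Rivermont 6.322, Ashgrove 4.344.
Rounding up: Claybrook 6, Millford 8, Pinehurst 7, Rivermont 7, Ashgrove 5 (total 33).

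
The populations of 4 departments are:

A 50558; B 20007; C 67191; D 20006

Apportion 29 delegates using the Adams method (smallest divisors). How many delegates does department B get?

4

Standard divisor 157762/29 ≈ 5440.069; standard quotas: A 9.294, B 3.678, C 12.351, D 3.678.
Rounding up gives 10, 4, 13, 4 = 31 seats, so the divisor must be adjusted.
With modified divisor 5900: modified quotas A 8.569, B 3.391, C 11.388, D 3.391.
Rounding up: A 9, B 4, C 12, D 4 (total 29).
B receives 4.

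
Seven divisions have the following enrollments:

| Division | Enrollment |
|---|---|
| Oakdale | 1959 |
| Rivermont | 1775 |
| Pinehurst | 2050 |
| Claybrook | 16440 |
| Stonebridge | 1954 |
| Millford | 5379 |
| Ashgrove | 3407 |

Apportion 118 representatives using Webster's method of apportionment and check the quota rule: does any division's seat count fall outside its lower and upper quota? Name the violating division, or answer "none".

Claybrook

Standard quotas: Oakdale 7.013, Rivermont 6.354, Pinehurst 7.338, Claybrook 58.850, Stonebridge 6.995, Millford 19.255, Ashgrove 12.196.
Webster allocation: Oakdale 7, Rivermont 6, Pinehurst 7, Claybrook 60, Stonebridge 7, Millford 19, Ashgrove 12.
Claybrook has quota 58.850 (lower 58, upper 59) but receives 60 — outside the quota interval.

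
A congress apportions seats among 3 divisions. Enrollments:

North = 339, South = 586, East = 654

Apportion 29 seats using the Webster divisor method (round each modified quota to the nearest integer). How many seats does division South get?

Standard divisor 1579/29 ≈ 54.448; standard quotas: North 6.226, South 10.763, East 12.011.
Rounding to the nearest integer gives North 6, South 11, East 12 — total 29, matching the house size, so no adjustment is needed.
South receives 11.

11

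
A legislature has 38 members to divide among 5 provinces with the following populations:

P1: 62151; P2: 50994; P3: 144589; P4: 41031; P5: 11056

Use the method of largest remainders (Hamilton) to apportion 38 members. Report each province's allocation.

The standard divisor is 309821/38 ≈ 8153.184.
Standard quotas: P1 7.6229, P2 6.2545, P3 17.7341, P4 5.0325, P5 1.3560.
Lower quotas: P1 7, P2 6, P3 17, P4 5, P5 1 (sum 36, leaving 2 seats).
Remainders in descending order: P3 0.7341, P1 0.6229, P5 0.3560, P2 0.2545, P4 0.0325.
Largest remainders: P3, P1 receive the extra seats.

P1: 8, P2: 6, P3: 18, P4: 5, P5: 1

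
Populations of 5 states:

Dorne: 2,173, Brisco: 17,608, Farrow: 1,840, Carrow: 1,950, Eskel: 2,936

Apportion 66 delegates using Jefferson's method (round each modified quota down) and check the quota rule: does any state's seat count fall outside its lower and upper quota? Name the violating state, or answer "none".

Standard quotas: Dorne 5.411, Brisco 43.842, Farrow 4.581, Carrow 4.855, Eskel 7.310.
Jefferson allocation: Dorne 5, Brisco 45, Farrow 4, Carrow 5, Eskel 7.
Brisco has quota 43.842 (lower 43, upper 44) but receives 45 — outside the quota interval.

Brisco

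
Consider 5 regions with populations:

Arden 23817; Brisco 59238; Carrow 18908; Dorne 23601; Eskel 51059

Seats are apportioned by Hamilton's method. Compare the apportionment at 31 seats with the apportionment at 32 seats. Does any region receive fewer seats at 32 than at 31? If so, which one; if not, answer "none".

none

At 31 seats: Arden 4, Brisco 11, Carrow 3, Dorne 4, Eskel 9.
At 32 seats: Arden 4, Brisco 11, Carrow 4, Dorne 4, Eskel 9.
No region's allocation decreased.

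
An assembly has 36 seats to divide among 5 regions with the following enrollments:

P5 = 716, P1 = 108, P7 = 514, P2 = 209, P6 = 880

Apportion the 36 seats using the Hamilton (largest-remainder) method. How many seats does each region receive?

P5 11, P1 1, P7 8, P2 3, P6 13

The standard divisor is 2427/36 ≈ 67.417.
Standard quotas: P5 10.621, P1 1.602, P7 7.624, P2 3.100, P6 13.053.
Lower quotas: P5 10, P1 1, P7 7, P2 3, P6 13 (sum 34, leaving 2 seats).
Remainders in descending order: P7 0.624, P5 0.621, P1 0.602, P2 0.100, P6 0.053.
Largest remainders: P7, P5 receive the extra seats.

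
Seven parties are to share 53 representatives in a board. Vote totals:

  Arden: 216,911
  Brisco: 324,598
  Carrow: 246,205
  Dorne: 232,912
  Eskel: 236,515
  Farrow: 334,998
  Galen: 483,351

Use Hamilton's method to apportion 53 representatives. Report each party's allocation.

Standard divisor: 2075490 ÷ 53 ≈ 39160.189.
Standard quotas: Arden 5.5391, Brisco 8.2890, Carrow 6.2871, Dorne 5.9477, Eskel 6.0397, Farrow 8.5546, Galen 12.3429.
Lower quotas: Arden 5, Brisco 8, Carrow 6, Dorne 5, Eskel 6, Farrow 8, Galen 12 (sum 50, leaving 3 seats).
Remainders in descending order: Dorne 0.9477, Farrow 0.5546, Arden 0.5391, Galen 0.3429, Brisco 0.2890, Carrow 0.2871, Eskel 0.0397.
The surplus seats go to Dorne, Farrow, Arden.

Arden=6; Brisco=8; Carrow=6; Dorne=6; Eskel=6; Farrow=9; Galen=12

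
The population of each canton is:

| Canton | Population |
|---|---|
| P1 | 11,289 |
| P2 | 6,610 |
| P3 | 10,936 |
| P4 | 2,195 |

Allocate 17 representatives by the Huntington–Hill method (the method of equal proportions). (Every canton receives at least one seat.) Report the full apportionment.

With divisor 1825: modified quotas P1 6.186, P2 3.622, P3 5.992, P4 1.203.
Geometric-mean thresholds: P1 √(6·7)=6.481, P2 √(3·4)=3.464, P3 √(5·6)=5.477, P4 √(1·2)=1.414.
Each quota rounded against its threshold gives P1 6, P2 4, P3 6, P4 1 (total 17).

P1 6; P2 4; P3 6; P4 1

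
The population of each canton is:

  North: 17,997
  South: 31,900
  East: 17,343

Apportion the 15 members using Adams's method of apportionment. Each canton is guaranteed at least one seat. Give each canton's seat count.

North 4, South 7, East 4

Standard divisor 67240/15 ≈ 4482.667; standard quotas: North 4.015, South 7.116, East 3.869.
Rounding up gives 5, 8, 4 = 17 seats, so the divisor must be adjusted.
With modified divisor 4900: modified quotas North 3.673, South 6.510, East 3.539.
Rounding up: North 4, South 7, East 4 (total 15).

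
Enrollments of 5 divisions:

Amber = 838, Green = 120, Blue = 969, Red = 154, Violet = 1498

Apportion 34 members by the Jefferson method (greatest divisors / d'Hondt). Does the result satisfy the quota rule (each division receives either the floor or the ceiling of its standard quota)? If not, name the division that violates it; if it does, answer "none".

Standard quotas: Amber 7.961, Green 1.140, Blue 9.205, Red 1.463, Violet 14.231.
Jefferson allocation: Amber 8, Green 1, Blue 9, Red 1, Violet 15.
Every allocation lies between the lower and upper quota.

none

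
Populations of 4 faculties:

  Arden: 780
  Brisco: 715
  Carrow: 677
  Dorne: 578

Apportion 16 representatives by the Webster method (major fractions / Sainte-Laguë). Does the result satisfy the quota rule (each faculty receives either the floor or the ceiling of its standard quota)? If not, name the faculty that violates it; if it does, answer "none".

Standard quotas: Arden 4.538, Brisco 4.160, Carrow 3.939, Dorne 3.363.
Webster allocation: Arden 5, Brisco 4, Carrow 4, Dorne 3.
Every allocation lies between the lower and upper quota.

none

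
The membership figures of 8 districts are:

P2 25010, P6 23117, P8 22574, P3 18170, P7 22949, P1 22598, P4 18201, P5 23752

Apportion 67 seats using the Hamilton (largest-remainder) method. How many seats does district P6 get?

Total 176371; standard divisor 176371/67 ≈ 2632.403.
Standard quotas: P2 9.5008, P6 8.7817, P8 8.5754, P3 6.9024, P7 8.7179, P1 8.5846, P4 6.9142, P5 9.0229.
Lower quotas: P2 9, P6 8, P8 8, P3 6, P7 8, P1 8, P4 6, P5 9 (sum 62, leaving 5 seats).
Remainders in descending order: P4 0.9142, P3 0.9024, P6 0.7817, P7 0.7179, P1 0.5846, P8 0.5754, P2 0.5008, P5 0.0229.
Largest remainders: P4, P3, P6, P7, P1 receive the extra seats.
P6 receives 9.

9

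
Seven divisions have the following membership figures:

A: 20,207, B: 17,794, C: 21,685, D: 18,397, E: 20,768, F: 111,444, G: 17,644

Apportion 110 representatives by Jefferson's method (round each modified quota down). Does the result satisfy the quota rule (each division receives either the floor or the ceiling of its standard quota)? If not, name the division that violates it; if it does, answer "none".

F

Standard quotas: A 9.752, B 8.587, C 10.465, D 8.878, E 10.022, F 53.781, G 8.515.
Jefferson allocation: A 10, B 8, C 10, D 9, E 10, F 55, G 8.
F has quota 53.781 (lower 53, upper 54) but receives 55 — outside the quota interval.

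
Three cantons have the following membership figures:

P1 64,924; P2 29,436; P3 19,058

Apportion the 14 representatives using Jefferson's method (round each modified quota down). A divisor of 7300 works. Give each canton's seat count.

P1=8, P2=4, P3=2

With modified divisor 7300: modified quotas P1 8.894, P2 4.032, P3 2.611.
Rounding down: P1 8, P2 4, P3 2 (total 14).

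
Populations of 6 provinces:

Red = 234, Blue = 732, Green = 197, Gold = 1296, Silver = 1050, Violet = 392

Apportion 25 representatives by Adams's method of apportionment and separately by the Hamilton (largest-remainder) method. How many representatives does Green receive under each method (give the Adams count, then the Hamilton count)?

Adams: Red 2, Blue 4, Green 2, Gold 8, Silver 6, Violet 3.
Hamilton: Red 1, Blue 5, Green 1, Gold 8, Silver 7, Violet 3.
Green gets 2 under Adams and 1 under Hamilton.

2 and 1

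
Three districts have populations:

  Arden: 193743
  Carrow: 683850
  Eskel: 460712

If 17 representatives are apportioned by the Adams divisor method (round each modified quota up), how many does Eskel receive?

6

Standard divisor 1338305/17 ≈ 78723.824; standard quotas: Arden 2.461, Carrow 8.687, Eskel 5.852.
Rounding up gives 3, 9, 6 = 18 seats, so the divisor must be adjusted.
With modified divisor 88800: modified quotas Arden 2.182, Carrow 7.701, Eskel 5.188.
Rounding up: Arden 3, Carrow 8, Eskel 6 (total 17).
Eskel receives 6.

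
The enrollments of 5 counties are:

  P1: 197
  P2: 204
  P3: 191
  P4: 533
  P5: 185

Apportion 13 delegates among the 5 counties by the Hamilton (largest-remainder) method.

P1 2, P2 2, P3 2, P4 5, P5 2

The standard divisor is 1310/13 ≈ 100.769.
Standard quotas: P1 1.955, P2 2.024, P3 1.895, P4 5.289, P5 1.836.
Lower quotas: P1 1, P2 2, P3 1, P4 5, P5 1 (sum 10, leaving 3 seats).
Remainders in descending order: P1 0.955, P3 0.895, P5 0.836, P4 0.289, P2 0.024.
The surplus seats go to P1, P3, P5.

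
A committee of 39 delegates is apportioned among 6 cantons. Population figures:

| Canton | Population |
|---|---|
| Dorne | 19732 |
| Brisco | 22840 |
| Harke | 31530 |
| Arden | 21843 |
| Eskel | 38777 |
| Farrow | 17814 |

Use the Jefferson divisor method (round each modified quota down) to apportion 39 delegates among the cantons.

Dorne=5, Brisco=6, Harke=8, Arden=6, Eskel=10, Farrow=4

Standard divisor 152536/39 ≈ 3911.179; standard quotas: Dorne 5.045, Brisco 5.840, Harke 8.062, Arden 5.585, Eskel 9.914, Farrow 4.555.
Rounding down gives 5, 5, 8, 5, 9, 4 = 36 seats, so the divisor must be adjusted.
With modified divisor 3600: modified quotas Dorne 5.481, Brisco 6.344, Harke 8.758, Arden 6.067, Eskel 10.771, Farrow 4.948.
Rounding down: Dorne 5, Brisco 6, Harke 8, Arden 6, Eskel 10, Farrow 4 (total 39).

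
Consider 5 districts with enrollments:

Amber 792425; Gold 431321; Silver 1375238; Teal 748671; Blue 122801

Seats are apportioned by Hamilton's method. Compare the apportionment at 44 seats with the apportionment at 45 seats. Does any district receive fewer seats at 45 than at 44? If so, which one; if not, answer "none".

Blue

At 44 seats: Amber 10, Gold 5, Silver 17, Teal 10, Blue 2.
At 45 seats: Amber 10, Gold 6, Silver 18, Teal 10, Blue 1.
Blue drops from 2 to 1.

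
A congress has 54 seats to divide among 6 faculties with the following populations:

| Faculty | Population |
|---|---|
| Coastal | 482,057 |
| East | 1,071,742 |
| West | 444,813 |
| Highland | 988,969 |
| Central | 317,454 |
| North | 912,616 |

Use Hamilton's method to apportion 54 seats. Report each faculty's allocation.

The standard divisor is 4217651/54 ≈ 78104.648.
Standard quotas: Coastal 6.1719, East 13.7219, West 5.6951, Highland 12.6621, Central 4.0645, North 11.6845.
Lower quotas: Coastal 6, East 13, West 5, Highland 12, Central 4, North 11 (sum 51, leaving 3 seats).
Remainders in descending order: East 0.7219, West 0.6951, North 0.6845, Highland 0.6621, Coastal 0.1719, Central 0.0645.
Largest remainders: East, West, North receive the extra seats.

Coastal: 6, East: 14, West: 6, Highland: 12, Central: 4, North: 12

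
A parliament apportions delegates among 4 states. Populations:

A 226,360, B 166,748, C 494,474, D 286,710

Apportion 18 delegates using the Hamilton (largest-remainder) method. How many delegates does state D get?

4

Standard divisor: 1174292 ÷ 18 ≈ 65238.444.
Standard quotas: A 3.4697, B 2.5560, C 7.5795, D 4.3948.
Lower quotas: A 3, B 2, C 7, D 4 (sum 16, leaving 2 seats).
Remainders in descending order: C 0.5795, B 0.5560, A 0.4697, D 0.3948.
Largest remainders: C, B receive the extra seats.
D receives 4.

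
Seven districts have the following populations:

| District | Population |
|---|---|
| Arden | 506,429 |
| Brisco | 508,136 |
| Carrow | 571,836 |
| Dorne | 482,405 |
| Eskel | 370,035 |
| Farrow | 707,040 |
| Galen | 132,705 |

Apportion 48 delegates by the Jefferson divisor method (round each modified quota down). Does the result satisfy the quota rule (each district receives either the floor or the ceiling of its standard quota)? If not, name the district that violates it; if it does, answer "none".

none

Standard quotas: Arden 7.414, Brisco 7.439, Carrow 8.372, Dorne 7.063, Eskel 5.417, Farrow 10.351, Galen 1.943.
Jefferson allocation: Arden 7, Brisco 7, Carrow 9, Dorne 7, Eskel 5, Farrow 11, Galen 2.
Every allocation lies between the lower and upper quota.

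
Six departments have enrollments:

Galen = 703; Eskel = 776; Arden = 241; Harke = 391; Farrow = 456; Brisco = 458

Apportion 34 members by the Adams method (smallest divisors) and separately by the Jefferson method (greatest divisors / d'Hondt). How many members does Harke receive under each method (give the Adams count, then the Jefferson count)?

Adams: Galen 8, Eskel 8, Arden 3, Harke 5, Farrow 5, Brisco 5.
Jefferson: Galen 8, Eskel 9, Arden 3, Harke 4, Farrow 5, Brisco 5.
Harke gets 5 under Adams and 4 under Jefferson.

5 and 4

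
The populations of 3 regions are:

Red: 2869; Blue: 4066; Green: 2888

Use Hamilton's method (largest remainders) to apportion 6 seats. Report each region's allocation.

Red: 2, Blue: 2, Green: 2

Standard divisor: 9823 ÷ 6 ≈ 1637.167.
Standard quotas: Red 1.752, Blue 2.484, Green 1.764.
Lower quotas: Red 1, Blue 2, Green 1 (sum 4, leaving 2 seats).
Remainders in descending order: Green 0.764, Red 0.752, Blue 0.484.
Largest remainders: Green, Red receive the extra seats.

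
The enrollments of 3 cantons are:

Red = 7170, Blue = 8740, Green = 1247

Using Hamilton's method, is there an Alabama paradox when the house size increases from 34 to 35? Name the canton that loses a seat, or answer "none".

Green

At 34 seats: Red 14, Blue 17, Green 3.
At 35 seats: Red 15, Blue 18, Green 2.
Green drops from 3 to 2.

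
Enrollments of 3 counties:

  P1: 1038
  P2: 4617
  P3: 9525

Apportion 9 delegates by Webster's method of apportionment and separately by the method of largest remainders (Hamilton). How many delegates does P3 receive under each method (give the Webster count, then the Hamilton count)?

Webster: P1 1, P2 3, P3 5.
Hamilton: P1 0, P2 3, P3 6.
P3 gets 5 under Webster and 6 under Hamilton.

5 and 6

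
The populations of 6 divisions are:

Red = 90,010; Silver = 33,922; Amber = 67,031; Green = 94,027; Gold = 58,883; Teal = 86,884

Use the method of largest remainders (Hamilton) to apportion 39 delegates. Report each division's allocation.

The standard divisor is 430757/39 ≈ 11045.051.
Standard quotas: Red 8.1494, Silver 3.0712, Amber 6.0689, Green 8.5130, Gold 5.3312, Teal 7.8663.
Lower quotas: Red 8, Silver 3, Amber 6, Green 8, Gold 5, Teal 7 (sum 37, leaving 2 seats).
Remainders in descending order: Teal 0.8663, Green 0.5130, Gold 0.3312, Red 0.1494, Silver 0.0712, Amber 0.0689.
The surplus seats go to Teal, Green.

Red 8; Silver 3; Amber 6; Green 9; Gold 5; Teal 8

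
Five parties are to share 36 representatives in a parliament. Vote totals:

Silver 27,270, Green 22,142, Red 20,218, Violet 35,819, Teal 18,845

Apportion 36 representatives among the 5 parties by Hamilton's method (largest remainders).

Standard divisor: 124294 ÷ 36 ≈ 3452.611.
Standard quotas: Silver 7.8984, Green 6.4131, Red 5.8559, Violet 10.3745, Teal 5.4582.
Lower quotas: Silver 7, Green 6, Red 5, Violet 10, Teal 5 (sum 33, leaving 3 seats).
Remainders in descending order: Silver 0.8984, Red 0.8559, Teal 0.4582, Green 0.4131, Violet 0.3745.
The surplus seats go to Silver, Red, Teal.

Silver: 8, Green: 6, Red: 6, Violet: 10, Teal: 6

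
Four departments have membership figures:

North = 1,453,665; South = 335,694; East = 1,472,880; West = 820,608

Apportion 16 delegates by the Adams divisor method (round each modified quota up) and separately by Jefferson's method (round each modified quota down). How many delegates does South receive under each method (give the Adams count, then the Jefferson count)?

2 and 1

Adams: North 5, South 2, East 6, West 3.
Jefferson: North 6, South 1, East 6, West 3.
South gets 2 under Adams and 1 under Jefferson.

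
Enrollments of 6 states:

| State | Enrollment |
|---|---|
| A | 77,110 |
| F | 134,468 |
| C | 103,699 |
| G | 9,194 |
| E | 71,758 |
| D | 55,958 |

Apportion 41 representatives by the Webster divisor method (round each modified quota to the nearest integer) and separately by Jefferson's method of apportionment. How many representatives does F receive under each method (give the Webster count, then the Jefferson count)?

12 and 13

Webster: A 7, F 12, C 9, G 1, E 7, D 5.
Jefferson: A 7, F 13, C 10, G 0, E 6, D 5.
F gets 12 under Webster and 13 under Jefferson.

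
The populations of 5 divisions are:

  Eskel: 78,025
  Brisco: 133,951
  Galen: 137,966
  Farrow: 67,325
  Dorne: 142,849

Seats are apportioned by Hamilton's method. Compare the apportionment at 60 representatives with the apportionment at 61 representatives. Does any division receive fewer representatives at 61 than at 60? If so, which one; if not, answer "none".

Eskel

At 60 seats: Eskel 9, Brisco 14, Galen 15, Farrow 7, Dorne 15.
At 61 seats: Eskel 8, Brisco 15, Galen 15, Farrow 7, Dorne 16.
Eskel drops from 9 to 8.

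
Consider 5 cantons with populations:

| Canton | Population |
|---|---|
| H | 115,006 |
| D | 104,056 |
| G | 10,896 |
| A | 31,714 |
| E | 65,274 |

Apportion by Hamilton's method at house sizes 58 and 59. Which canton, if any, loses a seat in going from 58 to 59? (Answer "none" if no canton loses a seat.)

A

At 58 seats: H 20, D 18, G 2, A 6, E 12.
At 59 seats: H 21, D 19, G 2, A 5, E 12.
A drops from 6 to 5.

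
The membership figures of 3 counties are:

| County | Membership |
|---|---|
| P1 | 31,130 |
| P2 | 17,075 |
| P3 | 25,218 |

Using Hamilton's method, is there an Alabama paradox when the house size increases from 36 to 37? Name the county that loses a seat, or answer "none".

P2

At 36 seats: P1 15, P2 9, P3 12.
At 37 seats: P1 16, P2 8, P3 13.
P2 drops from 9 to 8.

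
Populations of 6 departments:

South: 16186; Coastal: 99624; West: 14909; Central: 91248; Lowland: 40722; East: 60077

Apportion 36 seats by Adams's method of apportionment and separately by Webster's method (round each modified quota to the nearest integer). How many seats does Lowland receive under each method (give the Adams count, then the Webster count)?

5 and 4

Adams: South 2, Coastal 10, West 2, Central 10, Lowland 5, East 7.
Webster: South 2, Coastal 11, West 2, Central 10, Lowland 4, East 7.
Lowland gets 5 under Adams and 4 under Webster.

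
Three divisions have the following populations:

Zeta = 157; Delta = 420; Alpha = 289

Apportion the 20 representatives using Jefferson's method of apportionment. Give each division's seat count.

Zeta 3; Delta 10; Alpha 7

Standard divisor 866/20 ≈ 43.3; standard quotas: Zeta 3.626, Delta 9.700, Alpha 6.674.
Rounding down gives 3, 9, 6 = 18 seats, so the divisor must be adjusted.
With modified divisor 40: modified quotas Zeta 3.925, Delta 10.500, Alpha 7.225.
Rounding down: Zeta 3, Delta 10, Alpha 7 (total 20).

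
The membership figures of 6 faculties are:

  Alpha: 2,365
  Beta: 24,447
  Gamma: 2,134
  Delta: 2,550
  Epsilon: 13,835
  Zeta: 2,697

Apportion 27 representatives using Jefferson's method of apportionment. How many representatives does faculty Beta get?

Standard divisor 48028/27 ≈ 1778.815; standard quotas: Alpha 1.330, Beta 13.743, Gamma 1.200, Delta 1.434, Epsilon 7.778, Zeta 1.516.
Rounding down gives 1, 13, 1, 1, 7, 1 = 24 seats, so the divisor must be adjusted.
With modified divisor 1600: modified quotas Alpha 1.478, Beta 15.279, Gamma 1.334, Delta 1.594, Epsilon 8.647, Zeta 1.686.
Rounding down: Alpha 1, Beta 15, Gamma 1, Delta 1, Epsilon 8, Zeta 1 (total 27).
Beta receives 15.

15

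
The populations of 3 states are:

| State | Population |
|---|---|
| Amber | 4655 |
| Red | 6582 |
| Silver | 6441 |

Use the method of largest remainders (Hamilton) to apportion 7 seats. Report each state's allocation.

The standard divisor is 17678/7 ≈ 2525.429.
Standard quotas: Amber 1.8433, Red 2.6063, Silver 2.5505.
Lower quotas: Amber 1, Red 2, Silver 2 (sum 5, leaving 2 seats).
Remainders in descending order: Amber 0.8433, Red 0.6063, Silver 0.5505.
Largest remainders: Amber, Red receive the extra seats.

Amber=2; Red=3; Silver=2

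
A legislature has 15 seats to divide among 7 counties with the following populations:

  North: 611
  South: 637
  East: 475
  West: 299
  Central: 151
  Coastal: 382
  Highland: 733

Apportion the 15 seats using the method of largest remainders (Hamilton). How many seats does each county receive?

The standard divisor is 3288/15 ≈ 219.2.
Standard quotas: North 2.787, South 2.906, East 2.167, West 1.364, Central 0.689, Coastal 1.743, Highland 3.344.
Lower quotas: North 2, South 2, East 2, West 1, Central 0, Coastal 1, Highland 3 (sum 11, leaving 4 seats).
Remainders in descending order: South 0.906, North 0.787, Coastal 0.743, Central 0.689, West 0.364, Highland 0.344, East 0.167.
Largest remainders: South, North, Coastal, Central receive the extra seats.

North=3; South=3; East=2; West=1; Central=1; Coastal=2; Highland=3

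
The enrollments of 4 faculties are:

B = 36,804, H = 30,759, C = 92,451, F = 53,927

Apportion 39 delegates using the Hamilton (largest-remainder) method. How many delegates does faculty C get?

17

The standard divisor is 213941/39 ≈ 5485.667.
Standard quotas: B 6.7091, H 5.6072, C 16.8532, F 9.8305.
Lower quotas: B 6, H 5, C 16, F 9 (sum 36, leaving 3 seats).
Remainders in descending order: C 0.8532, F 0.8305, B 0.7091, H 0.6072.
Largest remainders: C, F, B receive the extra seats.
C receives 17.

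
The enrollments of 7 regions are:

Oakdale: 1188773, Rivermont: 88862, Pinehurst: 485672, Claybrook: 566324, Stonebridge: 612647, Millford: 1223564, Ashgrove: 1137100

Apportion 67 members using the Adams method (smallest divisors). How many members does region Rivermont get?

2

Standard divisor 5302942/67 ≈ 79148.388; standard quotas: Oakdale 15.020, Rivermont 1.123, Pinehurst 6.136, Claybrook 7.155, Stonebridge 7.740, Millford 15.459, Ashgrove 14.367.
Rounding up gives 16, 2, 7, 8, 8, 16, 15 = 72 seats, so the divisor must be adjusted.
With modified divisor 83200: modified quotas Oakdale 14.288, Rivermont 1.068, Pinehurst 5.837, Claybrook 6.807, Stonebridge 7.364, Millford 14.706, Ashgrove 13.667.
Rounding up: Oakdale 15, Rivermont 2, Pinehurst 6, Claybrook 7, Stonebridge 8, Millford 15, Ashgrove 14 (total 67).
Rivermont receives 2.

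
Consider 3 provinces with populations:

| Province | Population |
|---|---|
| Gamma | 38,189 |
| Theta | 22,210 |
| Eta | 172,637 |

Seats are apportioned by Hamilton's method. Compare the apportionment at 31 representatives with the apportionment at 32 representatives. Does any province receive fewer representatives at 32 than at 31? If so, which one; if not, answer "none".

none

At 31 seats: Gamma 5, Theta 3, Eta 23.
At 32 seats: Gamma 5, Theta 3, Eta 24.
No province's allocation decreased.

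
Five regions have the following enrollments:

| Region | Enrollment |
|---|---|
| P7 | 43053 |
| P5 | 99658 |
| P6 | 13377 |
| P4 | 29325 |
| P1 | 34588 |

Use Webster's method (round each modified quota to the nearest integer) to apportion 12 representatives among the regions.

P7=2, P5=5, P6=1, P4=2, P1=2

Standard divisor 220001/12 ≈ 18333.417; standard quotas: P7 2.348, P5 5.436, P6 0.730, P4 1.600, P1 1.887.
Rounding to the nearest integer gives P7 2, P5 5, P6 1, P4 2, P1 2 — total 12, matching the house size, so no adjustment is needed.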